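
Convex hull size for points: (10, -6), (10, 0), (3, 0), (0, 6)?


Convex hull vertices (CCW): (0, 6), (3, 0), (10, -6), (10, 0)
Count = 4

4


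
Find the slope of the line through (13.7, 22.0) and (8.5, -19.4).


slope = (y2-y1)/(x2-x1) = ((-19.4)-22)/(8.5-13.7) = (-41.4)/(-5.2) = 7.9615

7.9615


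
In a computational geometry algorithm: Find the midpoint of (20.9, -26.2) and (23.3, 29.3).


M = ((20.9+23.3)/2, ((-26.2)+29.3)/2)
= (22.1, 1.55)

(22.1, 1.55)


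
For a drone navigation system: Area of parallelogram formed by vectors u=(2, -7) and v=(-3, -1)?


|u x v| = |2*(-1) - (-7)*(-3)|
= |(-2) - 21| = 23

23


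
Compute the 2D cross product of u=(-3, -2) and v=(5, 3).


u x v = u_x*v_y - u_y*v_x = (-3)*3 - (-2)*5
= (-9) - (-10) = 1

1


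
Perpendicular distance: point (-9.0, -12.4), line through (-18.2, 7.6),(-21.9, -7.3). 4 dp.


|cross product| = 211.08
|line direction| = sqrt(235.7) = 15.3525
Distance = 211.08/sqrt(235.7) = 13.7489

13.7489


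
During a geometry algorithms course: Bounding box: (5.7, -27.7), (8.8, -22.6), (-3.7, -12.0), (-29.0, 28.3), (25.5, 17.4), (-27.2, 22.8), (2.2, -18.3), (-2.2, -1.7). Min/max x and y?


x range: [-29, 25.5]
y range: [-27.7, 28.3]
Bounding box: (-29,-27.7) to (25.5,28.3)

(-29,-27.7) to (25.5,28.3)


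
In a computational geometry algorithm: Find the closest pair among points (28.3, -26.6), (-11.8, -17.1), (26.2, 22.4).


d(P0,P1) = 41.21, d(P0,P2) = 49.045, d(P1,P2) = 54.811
Closest: P0 and P1

Closest pair: (28.3, -26.6) and (-11.8, -17.1), distance = 41.21


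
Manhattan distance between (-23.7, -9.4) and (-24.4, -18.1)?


|(-23.7)-(-24.4)| + |(-9.4)-(-18.1)| = 0.7 + 8.7 = 9.4

9.4


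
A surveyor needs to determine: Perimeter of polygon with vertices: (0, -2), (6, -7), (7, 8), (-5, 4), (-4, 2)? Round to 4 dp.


Sides: (0, -2)->(6, -7): sqrt(61) = 7.81025, (6, -7)->(7, 8): sqrt(226) = 15.033296, (7, 8)->(-5, 4): sqrt(160) = 12.649111, (-5, 4)->(-4, 2): sqrt(5) = 2.236068, (-4, 2)->(0, -2): sqrt(32) = 5.656854
Sum = 43.385579
Perimeter = 43.3856

43.3856


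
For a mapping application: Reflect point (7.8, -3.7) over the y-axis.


Reflection over y-axis: (x,y) -> (-x,y)
(7.8, -3.7) -> (-7.8, -3.7)

(-7.8, -3.7)


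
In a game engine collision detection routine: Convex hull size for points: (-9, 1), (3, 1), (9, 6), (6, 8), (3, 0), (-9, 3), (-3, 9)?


Convex hull vertices (CCW): (-9, 1), (3, 0), (9, 6), (6, 8), (-3, 9), (-9, 3)
Count = 6

6


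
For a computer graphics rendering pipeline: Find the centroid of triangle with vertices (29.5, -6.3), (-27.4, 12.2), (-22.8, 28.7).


Centroid = ((x_A+x_B+x_C)/3, (y_A+y_B+y_C)/3)
= ((29.5+(-27.4)+(-22.8))/3, ((-6.3)+12.2+28.7)/3)
= (-6.9, 11.5333)

(-6.9, 11.5333)


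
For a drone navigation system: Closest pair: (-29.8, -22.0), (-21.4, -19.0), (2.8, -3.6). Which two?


d(P0,P1) = 8.9196, d(P0,P2) = 37.4342, d(P1,P2) = 28.6845
Closest: P0 and P1

Closest pair: (-29.8, -22.0) and (-21.4, -19.0), distance = 8.9196


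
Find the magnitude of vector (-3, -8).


|u| = sqrt((-3)^2 + (-8)^2) = sqrt(73) = 8.544

8.544


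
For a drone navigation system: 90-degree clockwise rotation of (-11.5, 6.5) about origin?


90° CW: (x,y) -> (y, -x)
(-11.5,6.5) -> (6.5, 11.5)

(6.5, 11.5)


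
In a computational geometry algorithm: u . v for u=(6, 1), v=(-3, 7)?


u . v = u_x*v_x + u_y*v_y = 6*(-3) + 1*7
= (-18) + 7 = -11

-11


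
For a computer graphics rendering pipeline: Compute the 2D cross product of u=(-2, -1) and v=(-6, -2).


u x v = u_x*v_y - u_y*v_x = (-2)*(-2) - (-1)*(-6)
= 4 - 6 = -2

-2


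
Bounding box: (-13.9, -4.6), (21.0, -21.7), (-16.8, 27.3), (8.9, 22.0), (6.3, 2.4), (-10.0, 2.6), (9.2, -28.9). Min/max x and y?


x range: [-16.8, 21]
y range: [-28.9, 27.3]
Bounding box: (-16.8,-28.9) to (21,27.3)

(-16.8,-28.9) to (21,27.3)


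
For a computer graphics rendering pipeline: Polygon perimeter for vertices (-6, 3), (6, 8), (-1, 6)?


Sides: (-6, 3)->(6, 8): sqrt(169) = 13, (6, 8)->(-1, 6): sqrt(53) = 7.28011, (-1, 6)->(-6, 3): sqrt(34) = 5.830952
Sum = 26.111062
Perimeter = 26.1111

26.1111


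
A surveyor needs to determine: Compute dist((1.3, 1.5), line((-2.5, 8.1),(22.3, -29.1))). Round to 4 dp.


|cross product| = 22.32
|line direction| = sqrt(1998.88) = 44.7088
Distance = 22.32/sqrt(1998.88) = 0.4992

0.4992


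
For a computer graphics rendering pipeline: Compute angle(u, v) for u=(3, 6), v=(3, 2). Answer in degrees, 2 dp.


u.v = 21, |u| = sqrt(45) = 6.7082, |v| = sqrt(13) = 3.6056
cos(theta) = u.v/(|u||v|) = 21/sqrt(585) = 0.868243
theta = acos(0.868243) = 29.74 degrees

29.74 degrees


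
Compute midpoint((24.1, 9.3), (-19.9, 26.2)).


M = ((24.1+(-19.9))/2, (9.3+26.2)/2)
= (2.1, 17.75)

(2.1, 17.75)


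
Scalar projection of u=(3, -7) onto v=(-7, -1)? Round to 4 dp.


u.v = -14, |v| = sqrt(50) = 7.0711
Scalar projection = u.v / |v| = -14 / sqrt(50) = -1.9799

-1.9799


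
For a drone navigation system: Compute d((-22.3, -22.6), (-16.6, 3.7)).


dx=5.7, dy=26.3
d^2 = 5.7^2 + 26.3^2 = 724.18
d = sqrt(724.18) = 26.9106

26.9106


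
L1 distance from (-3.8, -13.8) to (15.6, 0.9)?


|(-3.8)-15.6| + |(-13.8)-0.9| = 19.4 + 14.7 = 34.1

34.1


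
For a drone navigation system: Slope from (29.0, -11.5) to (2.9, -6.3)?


slope = (y2-y1)/(x2-x1) = ((-6.3)-(-11.5))/(2.9-29) = 5.2/(-26.1) = -0.1992

-0.1992


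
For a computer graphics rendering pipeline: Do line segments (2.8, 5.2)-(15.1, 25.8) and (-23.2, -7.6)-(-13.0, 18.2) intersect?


Cross products: d1=-540.24, d2=-647.46, d3=378.16, d4=485.38
d1*d2 < 0 and d3*d4 < 0? no

No, they don't intersect


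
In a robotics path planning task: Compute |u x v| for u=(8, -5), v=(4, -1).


|u x v| = |8*(-1) - (-5)*4|
= |(-8) - (-20)| = 12

12


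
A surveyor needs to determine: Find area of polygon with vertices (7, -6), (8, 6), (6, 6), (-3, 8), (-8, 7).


Shoelace sum: (7*6 - 8*(-6)) + (8*6 - 6*6) + (6*8 - (-3)*6) + ((-3)*7 - (-8)*8) + ((-8)*(-6) - 7*7)
= 210
Area = |210|/2 = 105

105


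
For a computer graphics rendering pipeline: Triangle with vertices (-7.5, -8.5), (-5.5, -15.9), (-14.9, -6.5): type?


Side lengths squared: AB^2=58.76, BC^2=176.72, CA^2=58.76
Sorted: [58.76, 58.76, 176.72]
By sides: Isosceles, By angles: Obtuse

Isosceles, Obtuse


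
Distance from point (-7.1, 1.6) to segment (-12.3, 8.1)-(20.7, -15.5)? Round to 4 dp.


Project P onto AB: t = 0.1975 (clamped to [0,1])
Closest point on segment: (-5.784, 3.4401)
Distance: 2.2622

2.2622


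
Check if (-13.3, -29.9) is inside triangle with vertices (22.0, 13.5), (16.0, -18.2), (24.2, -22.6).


Cross products: AB x AP = -858.61, BC x BP = -224.86, CA x CP = 1369.81
All same sign? no

No, outside


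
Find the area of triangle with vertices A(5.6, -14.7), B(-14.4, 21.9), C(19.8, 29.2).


Area = |x_A(y_B-y_C) + x_B(y_C-y_A) + x_C(y_A-y_B)|/2
= |(-40.88) + (-632.16) + (-724.68)|/2
= 1397.72/2 = 698.86

698.86


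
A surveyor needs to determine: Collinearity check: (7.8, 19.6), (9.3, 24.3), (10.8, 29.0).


Cross product: (9.3-7.8)*(29-19.6) - (24.3-19.6)*(10.8-7.8)
= 0

Yes, collinear


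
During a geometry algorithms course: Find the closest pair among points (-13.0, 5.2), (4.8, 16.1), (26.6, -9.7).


d(P0,P1) = 20.8722, d(P0,P2) = 42.3104, d(P1,P2) = 33.7769
Closest: P0 and P1

Closest pair: (-13.0, 5.2) and (4.8, 16.1), distance = 20.8722


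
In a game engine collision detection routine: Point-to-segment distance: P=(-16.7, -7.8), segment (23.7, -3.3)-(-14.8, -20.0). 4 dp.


Project P onto AB: t = 0.9258 (clamped to [0,1])
Closest point on segment: (-11.9452, -18.7617)
Distance: 11.9485

11.9485


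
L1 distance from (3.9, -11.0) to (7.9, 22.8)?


|3.9-7.9| + |(-11)-22.8| = 4 + 33.8 = 37.8

37.8


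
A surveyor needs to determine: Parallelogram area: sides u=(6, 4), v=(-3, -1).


|u x v| = |6*(-1) - 4*(-3)|
= |(-6) - (-12)| = 6

6


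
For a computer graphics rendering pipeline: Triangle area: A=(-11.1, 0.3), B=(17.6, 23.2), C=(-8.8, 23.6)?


Area = |x_A(y_B-y_C) + x_B(y_C-y_A) + x_C(y_A-y_B)|/2
= |4.44 + 410.08 + 201.52|/2
= 616.04/2 = 308.02

308.02


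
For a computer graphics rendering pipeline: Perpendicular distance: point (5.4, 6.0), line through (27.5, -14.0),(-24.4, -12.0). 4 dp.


|cross product| = 993.8
|line direction| = sqrt(2697.61) = 51.9385
Distance = 993.8/sqrt(2697.61) = 19.1342

19.1342


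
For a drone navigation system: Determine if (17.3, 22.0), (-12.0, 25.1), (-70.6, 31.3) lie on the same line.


Cross product: ((-12)-17.3)*(31.3-22) - (25.1-22)*((-70.6)-17.3)
= 0

Yes, collinear


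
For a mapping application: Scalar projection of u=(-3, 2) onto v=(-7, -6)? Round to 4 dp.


u.v = 9, |v| = sqrt(85) = 9.2195
Scalar projection = u.v / |v| = 9 / sqrt(85) = 0.9762

0.9762


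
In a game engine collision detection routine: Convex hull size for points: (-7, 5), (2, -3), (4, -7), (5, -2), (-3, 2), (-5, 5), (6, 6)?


Convex hull vertices (CCW): (-7, 5), (4, -7), (5, -2), (6, 6)
Count = 4

4


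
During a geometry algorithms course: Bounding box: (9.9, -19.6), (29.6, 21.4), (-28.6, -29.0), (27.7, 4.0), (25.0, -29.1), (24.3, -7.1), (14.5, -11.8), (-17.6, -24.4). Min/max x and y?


x range: [-28.6, 29.6]
y range: [-29.1, 21.4]
Bounding box: (-28.6,-29.1) to (29.6,21.4)

(-28.6,-29.1) to (29.6,21.4)


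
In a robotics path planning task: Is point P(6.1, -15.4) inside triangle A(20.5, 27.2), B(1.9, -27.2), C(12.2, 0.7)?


Cross products: AB x AP = 9, BC x BP = 4.36, CA x CP = 28.02
All same sign? yes

Yes, inside


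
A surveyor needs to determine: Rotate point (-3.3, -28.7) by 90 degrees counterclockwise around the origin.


90° CCW: (x,y) -> (-y, x)
(-3.3,-28.7) -> (28.7, -3.3)

(28.7, -3.3)


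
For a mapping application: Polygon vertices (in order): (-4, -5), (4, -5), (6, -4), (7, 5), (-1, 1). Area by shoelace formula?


Shoelace sum: ((-4)*(-5) - 4*(-5)) + (4*(-4) - 6*(-5)) + (6*5 - 7*(-4)) + (7*1 - (-1)*5) + ((-1)*(-5) - (-4)*1)
= 133
Area = |133|/2 = 66.5

66.5


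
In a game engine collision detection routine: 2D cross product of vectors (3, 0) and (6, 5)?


u x v = u_x*v_y - u_y*v_x = 3*5 - 0*6
= 15 - 0 = 15

15


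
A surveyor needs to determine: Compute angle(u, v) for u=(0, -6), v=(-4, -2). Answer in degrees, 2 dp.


u.v = 12, |u| = sqrt(36) = 6, |v| = sqrt(20) = 4.4721
cos(theta) = u.v/(|u||v|) = 12/sqrt(720) = 0.447214
theta = acos(0.447214) = 63.43 degrees

63.43 degrees


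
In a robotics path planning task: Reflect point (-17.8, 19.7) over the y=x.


Reflection over y=x: (x,y) -> (y,x)
(-17.8, 19.7) -> (19.7, -17.8)

(19.7, -17.8)


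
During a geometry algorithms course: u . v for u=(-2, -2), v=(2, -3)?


u . v = u_x*v_x + u_y*v_y = (-2)*2 + (-2)*(-3)
= (-4) + 6 = 2

2


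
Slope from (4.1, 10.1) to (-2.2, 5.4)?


slope = (y2-y1)/(x2-x1) = (5.4-10.1)/((-2.2)-4.1) = (-4.7)/(-6.3) = 0.746

0.746


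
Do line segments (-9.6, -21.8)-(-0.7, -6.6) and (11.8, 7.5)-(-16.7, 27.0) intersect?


Cross products: d1=1252.35, d2=645.6, d3=-64.51, d4=542.24
d1*d2 < 0 and d3*d4 < 0? no

No, they don't intersect


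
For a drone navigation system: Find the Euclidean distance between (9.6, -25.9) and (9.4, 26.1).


dx=-0.2, dy=52
d^2 = (-0.2)^2 + 52^2 = 2704.04
d = sqrt(2704.04) = 52.0004

52.0004


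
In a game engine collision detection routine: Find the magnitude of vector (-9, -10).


|u| = sqrt((-9)^2 + (-10)^2) = sqrt(181) = 13.4536

13.4536


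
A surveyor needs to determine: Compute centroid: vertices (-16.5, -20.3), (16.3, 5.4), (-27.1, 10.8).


Centroid = ((x_A+x_B+x_C)/3, (y_A+y_B+y_C)/3)
= (((-16.5)+16.3+(-27.1))/3, ((-20.3)+5.4+10.8)/3)
= (-9.1, -1.3667)

(-9.1, -1.3667)


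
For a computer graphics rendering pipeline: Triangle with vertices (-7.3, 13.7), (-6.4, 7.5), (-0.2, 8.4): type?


Side lengths squared: AB^2=39.25, BC^2=39.25, CA^2=78.5
Sorted: [39.25, 39.25, 78.5]
By sides: Isosceles, By angles: Right

Isosceles, Right


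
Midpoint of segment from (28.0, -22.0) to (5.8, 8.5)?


M = ((28+5.8)/2, ((-22)+8.5)/2)
= (16.9, -6.75)

(16.9, -6.75)


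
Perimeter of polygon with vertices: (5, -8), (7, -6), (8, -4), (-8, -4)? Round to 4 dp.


Sides: (5, -8)->(7, -6): sqrt(8) = 2.828427, (7, -6)->(8, -4): sqrt(5) = 2.236068, (8, -4)->(-8, -4): sqrt(256) = 16, (-8, -4)->(5, -8): sqrt(185) = 13.601471
Sum = 34.665966
Perimeter = 34.666

34.666


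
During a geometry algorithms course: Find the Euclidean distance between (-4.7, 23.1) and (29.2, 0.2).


dx=33.9, dy=-22.9
d^2 = 33.9^2 + (-22.9)^2 = 1673.62
d = sqrt(1673.62) = 40.9099

40.9099


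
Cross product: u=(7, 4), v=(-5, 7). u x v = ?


u x v = u_x*v_y - u_y*v_x = 7*7 - 4*(-5)
= 49 - (-20) = 69

69


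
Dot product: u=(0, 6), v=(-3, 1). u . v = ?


u . v = u_x*v_x + u_y*v_y = 0*(-3) + 6*1
= 0 + 6 = 6

6


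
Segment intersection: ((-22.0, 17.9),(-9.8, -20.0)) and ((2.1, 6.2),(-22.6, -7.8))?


Cross products: d1=-626.39, d2=480.54, d3=770.65, d4=-336.28
d1*d2 < 0 and d3*d4 < 0? yes

Yes, they intersect


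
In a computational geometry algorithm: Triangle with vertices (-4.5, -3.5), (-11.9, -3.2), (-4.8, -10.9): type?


Side lengths squared: AB^2=54.85, BC^2=109.7, CA^2=54.85
Sorted: [54.85, 54.85, 109.7]
By sides: Isosceles, By angles: Right

Isosceles, Right


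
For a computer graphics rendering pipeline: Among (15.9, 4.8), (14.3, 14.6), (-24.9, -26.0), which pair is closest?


d(P0,P1) = 9.9298, d(P0,P2) = 51.1203, d(P1,P2) = 56.4358
Closest: P0 and P1

Closest pair: (15.9, 4.8) and (14.3, 14.6), distance = 9.9298


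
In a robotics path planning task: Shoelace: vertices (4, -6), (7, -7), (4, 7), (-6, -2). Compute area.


Shoelace sum: (4*(-7) - 7*(-6)) + (7*7 - 4*(-7)) + (4*(-2) - (-6)*7) + ((-6)*(-6) - 4*(-2))
= 169
Area = |169|/2 = 84.5

84.5


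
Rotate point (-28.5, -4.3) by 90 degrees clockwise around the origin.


90° CW: (x,y) -> (y, -x)
(-28.5,-4.3) -> (-4.3, 28.5)

(-4.3, 28.5)


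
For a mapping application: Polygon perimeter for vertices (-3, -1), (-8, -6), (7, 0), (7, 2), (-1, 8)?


Sides: (-3, -1)->(-8, -6): sqrt(50) = 7.071068, (-8, -6)->(7, 0): sqrt(261) = 16.155494, (7, 0)->(7, 2): sqrt(4) = 2, (7, 2)->(-1, 8): sqrt(100) = 10, (-1, 8)->(-3, -1): sqrt(85) = 9.219544
Sum = 44.446106
Perimeter = 44.4461

44.4461


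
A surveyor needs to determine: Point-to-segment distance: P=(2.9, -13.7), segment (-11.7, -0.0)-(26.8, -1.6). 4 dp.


Project P onto AB: t = 0.3933 (clamped to [0,1])
Closest point on segment: (3.4432, -0.6293)
Distance: 13.082

13.082


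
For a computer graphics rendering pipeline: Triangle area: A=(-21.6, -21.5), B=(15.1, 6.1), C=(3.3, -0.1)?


Area = |x_A(y_B-y_C) + x_B(y_C-y_A) + x_C(y_A-y_B)|/2
= |(-133.92) + 323.14 + (-91.08)|/2
= 98.14/2 = 49.07

49.07


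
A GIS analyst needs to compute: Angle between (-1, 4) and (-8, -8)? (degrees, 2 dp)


u.v = -24, |u| = sqrt(17) = 4.1231, |v| = sqrt(128) = 11.3137
cos(theta) = u.v/(|u||v|) = -24/sqrt(2176) = -0.514496
theta = acos(-0.514496) = 120.96 degrees

120.96 degrees


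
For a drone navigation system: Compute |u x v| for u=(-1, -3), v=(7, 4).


|u x v| = |(-1)*4 - (-3)*7|
= |(-4) - (-21)| = 17

17


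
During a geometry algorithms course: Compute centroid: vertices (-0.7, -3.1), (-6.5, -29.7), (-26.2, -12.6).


Centroid = ((x_A+x_B+x_C)/3, (y_A+y_B+y_C)/3)
= (((-0.7)+(-6.5)+(-26.2))/3, ((-3.1)+(-29.7)+(-12.6))/3)
= (-11.1333, -15.1333)

(-11.1333, -15.1333)


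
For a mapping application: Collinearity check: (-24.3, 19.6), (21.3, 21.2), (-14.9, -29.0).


Cross product: (21.3-(-24.3))*((-29)-19.6) - (21.2-19.6)*((-14.9)-(-24.3))
= -2231.2

No, not collinear


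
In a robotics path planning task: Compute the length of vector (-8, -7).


|u| = sqrt((-8)^2 + (-7)^2) = sqrt(113) = 10.6301

10.6301


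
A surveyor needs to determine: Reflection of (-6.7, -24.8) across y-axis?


Reflection over y-axis: (x,y) -> (-x,y)
(-6.7, -24.8) -> (6.7, -24.8)

(6.7, -24.8)


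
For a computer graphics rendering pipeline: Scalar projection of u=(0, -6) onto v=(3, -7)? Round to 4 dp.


u.v = 42, |v| = sqrt(58) = 7.6158
Scalar projection = u.v / |v| = 42 / sqrt(58) = 5.5149

5.5149


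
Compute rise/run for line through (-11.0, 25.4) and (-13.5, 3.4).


slope = (y2-y1)/(x2-x1) = (3.4-25.4)/((-13.5)-(-11)) = (-22)/(-2.5) = 8.8

8.8


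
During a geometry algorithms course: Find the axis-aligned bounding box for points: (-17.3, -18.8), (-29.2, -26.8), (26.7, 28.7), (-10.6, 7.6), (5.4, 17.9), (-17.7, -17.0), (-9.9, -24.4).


x range: [-29.2, 26.7]
y range: [-26.8, 28.7]
Bounding box: (-29.2,-26.8) to (26.7,28.7)

(-29.2,-26.8) to (26.7,28.7)


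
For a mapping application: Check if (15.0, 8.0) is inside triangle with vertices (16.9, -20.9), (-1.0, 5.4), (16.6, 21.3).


Cross products: AB x AP = -467.34, BC x BP = -208.64, CA x CP = -71.51
All same sign? yes

Yes, inside


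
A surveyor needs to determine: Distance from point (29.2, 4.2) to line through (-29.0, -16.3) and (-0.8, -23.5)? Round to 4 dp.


|cross product| = 997.14
|line direction| = sqrt(847.08) = 29.1046
Distance = 997.14/sqrt(847.08) = 34.2605

34.2605


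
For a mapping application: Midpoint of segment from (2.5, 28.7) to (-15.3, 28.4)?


M = ((2.5+(-15.3))/2, (28.7+28.4)/2)
= (-6.4, 28.55)

(-6.4, 28.55)


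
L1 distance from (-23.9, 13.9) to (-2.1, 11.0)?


|(-23.9)-(-2.1)| + |13.9-11| = 21.8 + 2.9 = 24.7

24.7


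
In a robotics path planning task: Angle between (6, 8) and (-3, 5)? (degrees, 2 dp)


u.v = 22, |u| = sqrt(100) = 10, |v| = sqrt(34) = 5.831
cos(theta) = u.v/(|u||v|) = 22/sqrt(3400) = 0.377297
theta = acos(0.377297) = 67.83 degrees

67.83 degrees


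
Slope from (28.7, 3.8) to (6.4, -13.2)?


slope = (y2-y1)/(x2-x1) = ((-13.2)-3.8)/(6.4-28.7) = (-17)/(-22.3) = 0.7623

0.7623


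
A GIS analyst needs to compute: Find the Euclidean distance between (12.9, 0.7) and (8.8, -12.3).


dx=-4.1, dy=-13
d^2 = (-4.1)^2 + (-13)^2 = 185.81
d = sqrt(185.81) = 13.6312

13.6312


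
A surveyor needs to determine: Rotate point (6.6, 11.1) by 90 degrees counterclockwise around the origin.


90° CCW: (x,y) -> (-y, x)
(6.6,11.1) -> (-11.1, 6.6)

(-11.1, 6.6)


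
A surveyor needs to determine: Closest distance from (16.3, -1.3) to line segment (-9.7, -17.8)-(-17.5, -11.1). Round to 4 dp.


Project P onto AB: t = 0 (clamped to [0,1])
Closest point on segment: (-9.7, -17.8)
Distance: 30.7937

30.7937


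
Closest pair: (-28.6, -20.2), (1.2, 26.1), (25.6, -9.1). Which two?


d(P0,P1) = 55.0611, d(P0,P2) = 55.3249, d(P1,P2) = 42.8299
Closest: P1 and P2

Closest pair: (1.2, 26.1) and (25.6, -9.1), distance = 42.8299


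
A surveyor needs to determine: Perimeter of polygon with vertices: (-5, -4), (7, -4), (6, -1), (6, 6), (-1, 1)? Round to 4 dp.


Sides: (-5, -4)->(7, -4): sqrt(144) = 12, (7, -4)->(6, -1): sqrt(10) = 3.162278, (6, -1)->(6, 6): sqrt(49) = 7, (6, 6)->(-1, 1): sqrt(74) = 8.602325, (-1, 1)->(-5, -4): sqrt(41) = 6.403124
Sum = 37.167727
Perimeter = 37.1677

37.1677


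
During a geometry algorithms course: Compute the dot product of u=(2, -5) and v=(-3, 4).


u . v = u_x*v_x + u_y*v_y = 2*(-3) + (-5)*4
= (-6) + (-20) = -26

-26


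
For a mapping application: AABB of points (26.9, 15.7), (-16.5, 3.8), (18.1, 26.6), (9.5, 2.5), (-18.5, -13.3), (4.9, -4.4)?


x range: [-18.5, 26.9]
y range: [-13.3, 26.6]
Bounding box: (-18.5,-13.3) to (26.9,26.6)

(-18.5,-13.3) to (26.9,26.6)


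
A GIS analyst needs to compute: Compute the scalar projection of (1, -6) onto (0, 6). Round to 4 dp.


u.v = -36, |v| = sqrt(36) = 6
Scalar projection = u.v / |v| = -36 / sqrt(36) = -6

-6


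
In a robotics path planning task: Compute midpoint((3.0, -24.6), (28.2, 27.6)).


M = ((3+28.2)/2, ((-24.6)+27.6)/2)
= (15.6, 1.5)

(15.6, 1.5)


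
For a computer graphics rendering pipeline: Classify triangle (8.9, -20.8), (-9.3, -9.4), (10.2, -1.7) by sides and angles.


Side lengths squared: AB^2=461.2, BC^2=439.54, CA^2=366.5
Sorted: [366.5, 439.54, 461.2]
By sides: Scalene, By angles: Acute

Scalene, Acute


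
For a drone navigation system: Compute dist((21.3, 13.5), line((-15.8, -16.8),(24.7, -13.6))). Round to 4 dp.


|cross product| = 1108.43
|line direction| = sqrt(1650.49) = 40.6262
Distance = 1108.43/sqrt(1650.49) = 27.2836

27.2836


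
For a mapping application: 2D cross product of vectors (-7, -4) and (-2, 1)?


u x v = u_x*v_y - u_y*v_x = (-7)*1 - (-4)*(-2)
= (-7) - 8 = -15

-15


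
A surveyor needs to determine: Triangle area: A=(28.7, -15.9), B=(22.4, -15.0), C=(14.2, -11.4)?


Area = |x_A(y_B-y_C) + x_B(y_C-y_A) + x_C(y_A-y_B)|/2
= |(-103.32) + 100.8 + (-12.78)|/2
= 15.3/2 = 7.65

7.65


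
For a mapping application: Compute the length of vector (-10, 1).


|u| = sqrt((-10)^2 + 1^2) = sqrt(101) = 10.0499

10.0499


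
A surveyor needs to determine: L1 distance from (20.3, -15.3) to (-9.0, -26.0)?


|20.3-(-9)| + |(-15.3)-(-26)| = 29.3 + 10.7 = 40

40


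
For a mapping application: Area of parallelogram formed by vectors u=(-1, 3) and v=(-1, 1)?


|u x v| = |(-1)*1 - 3*(-1)|
= |(-1) - (-3)| = 2

2


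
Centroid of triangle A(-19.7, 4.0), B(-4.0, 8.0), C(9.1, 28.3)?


Centroid = ((x_A+x_B+x_C)/3, (y_A+y_B+y_C)/3)
= (((-19.7)+(-4)+9.1)/3, (4+8+28.3)/3)
= (-4.8667, 13.4333)

(-4.8667, 13.4333)


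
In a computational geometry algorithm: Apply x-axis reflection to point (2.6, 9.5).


Reflection over x-axis: (x,y) -> (x,-y)
(2.6, 9.5) -> (2.6, -9.5)

(2.6, -9.5)


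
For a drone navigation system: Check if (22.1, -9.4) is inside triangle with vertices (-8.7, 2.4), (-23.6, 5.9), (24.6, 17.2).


Cross products: AB x AP = 68.02, BC x BP = -1253.87, CA x CP = 848.78
All same sign? no

No, outside


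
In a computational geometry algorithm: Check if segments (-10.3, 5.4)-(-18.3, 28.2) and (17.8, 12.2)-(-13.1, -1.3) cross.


Cross products: d1=-169.23, d2=-981.75, d3=-695.08, d4=117.44
d1*d2 < 0 and d3*d4 < 0? no

No, they don't intersect


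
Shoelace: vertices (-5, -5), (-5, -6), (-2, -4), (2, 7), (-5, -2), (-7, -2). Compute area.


Shoelace sum: ((-5)*(-6) - (-5)*(-5)) + ((-5)*(-4) - (-2)*(-6)) + ((-2)*7 - 2*(-4)) + (2*(-2) - (-5)*7) + ((-5)*(-2) - (-7)*(-2)) + ((-7)*(-5) - (-5)*(-2))
= 59
Area = |59|/2 = 29.5

29.5


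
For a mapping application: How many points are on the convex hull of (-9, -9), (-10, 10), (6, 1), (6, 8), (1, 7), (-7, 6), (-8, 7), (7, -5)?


Convex hull vertices (CCW): (-10, 10), (-9, -9), (7, -5), (6, 8)
Count = 4

4


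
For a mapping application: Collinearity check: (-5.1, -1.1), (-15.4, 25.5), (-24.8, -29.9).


Cross product: ((-15.4)-(-5.1))*((-29.9)-(-1.1)) - (25.5-(-1.1))*((-24.8)-(-5.1))
= 820.66

No, not collinear


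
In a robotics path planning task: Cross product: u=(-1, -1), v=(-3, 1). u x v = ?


u x v = u_x*v_y - u_y*v_x = (-1)*1 - (-1)*(-3)
= (-1) - 3 = -4

-4


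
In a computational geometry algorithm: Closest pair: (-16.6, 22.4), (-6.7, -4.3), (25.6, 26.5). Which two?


d(P0,P1) = 28.4763, d(P0,P2) = 42.3987, d(P1,P2) = 44.631
Closest: P0 and P1

Closest pair: (-16.6, 22.4) and (-6.7, -4.3), distance = 28.4763


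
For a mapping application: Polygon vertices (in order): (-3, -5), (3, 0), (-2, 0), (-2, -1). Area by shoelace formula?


Shoelace sum: ((-3)*0 - 3*(-5)) + (3*0 - (-2)*0) + ((-2)*(-1) - (-2)*0) + ((-2)*(-5) - (-3)*(-1))
= 24
Area = |24|/2 = 12

12


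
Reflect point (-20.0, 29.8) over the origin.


Reflection over origin: (x,y) -> (-x,-y)
(-20, 29.8) -> (20, -29.8)

(20, -29.8)


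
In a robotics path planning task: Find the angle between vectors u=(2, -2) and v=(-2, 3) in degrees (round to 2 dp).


u.v = -10, |u| = sqrt(8) = 2.8284, |v| = sqrt(13) = 3.6056
cos(theta) = u.v/(|u||v|) = -10/sqrt(104) = -0.980581
theta = acos(-0.980581) = 168.69 degrees

168.69 degrees


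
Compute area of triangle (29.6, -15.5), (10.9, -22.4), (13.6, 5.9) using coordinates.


Area = |x_A(y_B-y_C) + x_B(y_C-y_A) + x_C(y_A-y_B)|/2
= |(-837.68) + 233.26 + 93.84|/2
= 510.58/2 = 255.29

255.29


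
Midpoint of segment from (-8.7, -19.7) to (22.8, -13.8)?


M = (((-8.7)+22.8)/2, ((-19.7)+(-13.8))/2)
= (7.05, -16.75)

(7.05, -16.75)


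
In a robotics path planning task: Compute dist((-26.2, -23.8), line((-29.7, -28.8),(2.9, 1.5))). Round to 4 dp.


|cross product| = 56.95
|line direction| = sqrt(1980.85) = 44.5067
Distance = 56.95/sqrt(1980.85) = 1.2796

1.2796


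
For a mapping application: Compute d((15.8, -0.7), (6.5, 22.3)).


dx=-9.3, dy=23
d^2 = (-9.3)^2 + 23^2 = 615.49
d = sqrt(615.49) = 24.8091

24.8091


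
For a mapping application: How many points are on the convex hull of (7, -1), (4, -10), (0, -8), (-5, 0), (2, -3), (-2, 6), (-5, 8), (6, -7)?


Convex hull vertices (CCW): (-5, 0), (0, -8), (4, -10), (6, -7), (7, -1), (-2, 6), (-5, 8)
Count = 7

7


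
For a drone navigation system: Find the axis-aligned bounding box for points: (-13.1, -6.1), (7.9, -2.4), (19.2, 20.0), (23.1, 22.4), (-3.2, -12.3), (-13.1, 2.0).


x range: [-13.1, 23.1]
y range: [-12.3, 22.4]
Bounding box: (-13.1,-12.3) to (23.1,22.4)

(-13.1,-12.3) to (23.1,22.4)


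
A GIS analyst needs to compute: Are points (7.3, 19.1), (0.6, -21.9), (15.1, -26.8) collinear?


Cross product: (0.6-7.3)*((-26.8)-19.1) - ((-21.9)-19.1)*(15.1-7.3)
= 627.33

No, not collinear


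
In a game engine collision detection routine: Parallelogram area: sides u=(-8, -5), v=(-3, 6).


|u x v| = |(-8)*6 - (-5)*(-3)|
= |(-48) - 15| = 63

63


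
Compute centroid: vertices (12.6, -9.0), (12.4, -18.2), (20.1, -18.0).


Centroid = ((x_A+x_B+x_C)/3, (y_A+y_B+y_C)/3)
= ((12.6+12.4+20.1)/3, ((-9)+(-18.2)+(-18))/3)
= (15.0333, -15.0667)

(15.0333, -15.0667)


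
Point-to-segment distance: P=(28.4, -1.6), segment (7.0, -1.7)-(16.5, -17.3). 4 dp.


Project P onto AB: t = 0.6047 (clamped to [0,1])
Closest point on segment: (12.7448, -11.1336)
Distance: 18.3296

18.3296


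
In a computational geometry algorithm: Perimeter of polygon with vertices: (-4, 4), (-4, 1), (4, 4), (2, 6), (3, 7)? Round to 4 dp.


Sides: (-4, 4)->(-4, 1): sqrt(9) = 3, (-4, 1)->(4, 4): sqrt(73) = 8.544004, (4, 4)->(2, 6): sqrt(8) = 2.828427, (2, 6)->(3, 7): sqrt(2) = 1.414214, (3, 7)->(-4, 4): sqrt(58) = 7.615773
Sum = 23.402418
Perimeter = 23.4024

23.4024


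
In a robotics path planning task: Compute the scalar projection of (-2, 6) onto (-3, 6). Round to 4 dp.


u.v = 42, |v| = sqrt(45) = 6.7082
Scalar projection = u.v / |v| = 42 / sqrt(45) = 6.261

6.261


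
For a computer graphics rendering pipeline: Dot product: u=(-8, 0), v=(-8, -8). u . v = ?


u . v = u_x*v_x + u_y*v_y = (-8)*(-8) + 0*(-8)
= 64 + 0 = 64

64


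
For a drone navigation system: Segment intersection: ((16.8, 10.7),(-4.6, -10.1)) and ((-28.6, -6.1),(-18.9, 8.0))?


Cross products: d1=-477.18, d2=-377.2, d3=-584.8, d4=-684.78
d1*d2 < 0 and d3*d4 < 0? no

No, they don't intersect


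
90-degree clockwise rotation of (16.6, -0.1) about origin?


90° CW: (x,y) -> (y, -x)
(16.6,-0.1) -> (-0.1, -16.6)

(-0.1, -16.6)


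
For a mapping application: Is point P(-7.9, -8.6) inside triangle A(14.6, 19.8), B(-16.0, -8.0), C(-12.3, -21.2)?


Cross products: AB x AP = 243.54, BC x BP = 104.7, CA x CP = 158.54
All same sign? yes

Yes, inside


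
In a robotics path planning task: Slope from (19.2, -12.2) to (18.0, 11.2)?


slope = (y2-y1)/(x2-x1) = (11.2-(-12.2))/(18-19.2) = 23.4/(-1.2) = -19.5

-19.5


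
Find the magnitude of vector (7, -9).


|u| = sqrt(7^2 + (-9)^2) = sqrt(130) = 11.4018

11.4018


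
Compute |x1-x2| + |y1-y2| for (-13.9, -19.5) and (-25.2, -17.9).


|(-13.9)-(-25.2)| + |(-19.5)-(-17.9)| = 11.3 + 1.6 = 12.9

12.9


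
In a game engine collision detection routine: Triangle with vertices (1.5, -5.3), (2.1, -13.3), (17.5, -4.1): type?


Side lengths squared: AB^2=64.36, BC^2=321.8, CA^2=257.44
Sorted: [64.36, 257.44, 321.8]
By sides: Scalene, By angles: Right

Scalene, Right


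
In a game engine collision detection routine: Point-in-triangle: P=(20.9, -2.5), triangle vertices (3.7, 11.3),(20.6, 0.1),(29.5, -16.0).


Cross products: AB x AP = -40.58, BC x BP = -18.31, CA x CP = -113.52
All same sign? yes

Yes, inside


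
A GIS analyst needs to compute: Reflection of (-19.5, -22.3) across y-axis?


Reflection over y-axis: (x,y) -> (-x,y)
(-19.5, -22.3) -> (19.5, -22.3)

(19.5, -22.3)


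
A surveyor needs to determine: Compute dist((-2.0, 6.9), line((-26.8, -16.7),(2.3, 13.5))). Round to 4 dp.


|cross product| = 62.2
|line direction| = sqrt(1758.85) = 41.9386
Distance = 62.2/sqrt(1758.85) = 1.4831

1.4831


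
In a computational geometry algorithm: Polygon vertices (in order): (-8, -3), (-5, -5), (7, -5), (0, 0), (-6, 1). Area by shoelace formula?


Shoelace sum: ((-8)*(-5) - (-5)*(-3)) + ((-5)*(-5) - 7*(-5)) + (7*0 - 0*(-5)) + (0*1 - (-6)*0) + ((-6)*(-3) - (-8)*1)
= 111
Area = |111|/2 = 55.5

55.5


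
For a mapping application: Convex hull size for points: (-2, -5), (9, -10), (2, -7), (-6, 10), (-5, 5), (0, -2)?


Convex hull vertices (CCW): (-6, 10), (-5, 5), (-2, -5), (2, -7), (9, -10)
Count = 5

5


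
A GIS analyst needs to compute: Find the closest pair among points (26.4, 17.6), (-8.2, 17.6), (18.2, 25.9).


d(P0,P1) = 34.6, d(P0,P2) = 11.6675, d(P1,P2) = 27.674
Closest: P0 and P2

Closest pair: (26.4, 17.6) and (18.2, 25.9), distance = 11.6675


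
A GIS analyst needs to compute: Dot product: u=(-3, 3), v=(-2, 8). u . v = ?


u . v = u_x*v_x + u_y*v_y = (-3)*(-2) + 3*8
= 6 + 24 = 30

30


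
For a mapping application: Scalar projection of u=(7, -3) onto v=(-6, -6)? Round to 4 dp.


u.v = -24, |v| = sqrt(72) = 8.4853
Scalar projection = u.v / |v| = -24 / sqrt(72) = -2.8284

-2.8284


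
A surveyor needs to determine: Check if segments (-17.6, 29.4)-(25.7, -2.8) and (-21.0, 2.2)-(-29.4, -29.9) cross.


Cross products: d1=-119.34, d2=1541.07, d3=-1287.24, d4=-2947.65
d1*d2 < 0 and d3*d4 < 0? no

No, they don't intersect


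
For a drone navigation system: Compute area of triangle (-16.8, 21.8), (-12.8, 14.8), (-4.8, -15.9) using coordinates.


Area = |x_A(y_B-y_C) + x_B(y_C-y_A) + x_C(y_A-y_B)|/2
= |(-515.76) + 482.56 + (-33.6)|/2
= 66.8/2 = 33.4

33.4


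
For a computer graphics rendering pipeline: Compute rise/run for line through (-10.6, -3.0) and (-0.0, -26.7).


slope = (y2-y1)/(x2-x1) = ((-26.7)-(-3))/(0-(-10.6)) = (-23.7)/10.6 = -2.2358

-2.2358


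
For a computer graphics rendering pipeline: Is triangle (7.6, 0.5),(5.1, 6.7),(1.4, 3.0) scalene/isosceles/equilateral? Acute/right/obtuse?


Side lengths squared: AB^2=44.69, BC^2=27.38, CA^2=44.69
Sorted: [27.38, 44.69, 44.69]
By sides: Isosceles, By angles: Acute

Isosceles, Acute


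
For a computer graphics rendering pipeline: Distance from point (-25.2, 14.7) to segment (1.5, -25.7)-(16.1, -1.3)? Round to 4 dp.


Project P onto AB: t = 0.7371 (clamped to [0,1])
Closest point on segment: (12.2613, -7.7154)
Distance: 43.6554

43.6554


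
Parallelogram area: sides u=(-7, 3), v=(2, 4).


|u x v| = |(-7)*4 - 3*2|
= |(-28) - 6| = 34

34


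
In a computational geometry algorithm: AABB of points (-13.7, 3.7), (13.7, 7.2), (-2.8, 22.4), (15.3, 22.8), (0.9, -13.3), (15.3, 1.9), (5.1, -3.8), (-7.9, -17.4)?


x range: [-13.7, 15.3]
y range: [-17.4, 22.8]
Bounding box: (-13.7,-17.4) to (15.3,22.8)

(-13.7,-17.4) to (15.3,22.8)


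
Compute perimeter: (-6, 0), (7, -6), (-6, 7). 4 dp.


Sides: (-6, 0)->(7, -6): sqrt(205) = 14.317821, (7, -6)->(-6, 7): sqrt(338) = 18.384776, (-6, 7)->(-6, 0): sqrt(49) = 7
Sum = 39.702597
Perimeter = 39.7026

39.7026


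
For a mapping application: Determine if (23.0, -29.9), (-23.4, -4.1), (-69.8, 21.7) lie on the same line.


Cross product: ((-23.4)-23)*(21.7-(-29.9)) - ((-4.1)-(-29.9))*((-69.8)-23)
= 0

Yes, collinear


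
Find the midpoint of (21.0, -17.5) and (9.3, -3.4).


M = ((21+9.3)/2, ((-17.5)+(-3.4))/2)
= (15.15, -10.45)

(15.15, -10.45)


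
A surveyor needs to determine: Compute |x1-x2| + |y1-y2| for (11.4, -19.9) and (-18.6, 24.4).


|11.4-(-18.6)| + |(-19.9)-24.4| = 30 + 44.3 = 74.3

74.3


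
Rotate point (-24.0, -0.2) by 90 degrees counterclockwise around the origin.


90° CCW: (x,y) -> (-y, x)
(-24,-0.2) -> (0.2, -24)

(0.2, -24)


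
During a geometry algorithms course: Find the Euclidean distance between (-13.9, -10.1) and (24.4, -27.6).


dx=38.3, dy=-17.5
d^2 = 38.3^2 + (-17.5)^2 = 1773.14
d = sqrt(1773.14) = 42.1087

42.1087


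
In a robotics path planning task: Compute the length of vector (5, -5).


|u| = sqrt(5^2 + (-5)^2) = sqrt(50) = 7.0711

7.0711


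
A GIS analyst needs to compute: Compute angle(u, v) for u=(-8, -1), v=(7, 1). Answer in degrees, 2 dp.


u.v = -57, |u| = sqrt(65) = 8.0623, |v| = sqrt(50) = 7.0711
cos(theta) = u.v/(|u||v|) = -57/sqrt(3250) = -0.999846
theta = acos(-0.999846) = 178.99 degrees

178.99 degrees


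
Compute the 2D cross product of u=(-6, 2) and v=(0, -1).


u x v = u_x*v_y - u_y*v_x = (-6)*(-1) - 2*0
= 6 - 0 = 6

6


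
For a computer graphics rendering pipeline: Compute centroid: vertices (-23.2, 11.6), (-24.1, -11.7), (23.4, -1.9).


Centroid = ((x_A+x_B+x_C)/3, (y_A+y_B+y_C)/3)
= (((-23.2)+(-24.1)+23.4)/3, (11.6+(-11.7)+(-1.9))/3)
= (-7.9667, -0.6667)

(-7.9667, -0.6667)


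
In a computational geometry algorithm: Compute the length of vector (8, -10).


|u| = sqrt(8^2 + (-10)^2) = sqrt(164) = 12.8062

12.8062


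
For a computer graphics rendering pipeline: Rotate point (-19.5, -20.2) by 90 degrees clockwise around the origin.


90° CW: (x,y) -> (y, -x)
(-19.5,-20.2) -> (-20.2, 19.5)

(-20.2, 19.5)


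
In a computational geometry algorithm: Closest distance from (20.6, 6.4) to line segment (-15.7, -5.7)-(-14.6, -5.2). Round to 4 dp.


Project P onto AB: t = 1 (clamped to [0,1])
Closest point on segment: (-14.6, -5.2)
Distance: 37.0621

37.0621


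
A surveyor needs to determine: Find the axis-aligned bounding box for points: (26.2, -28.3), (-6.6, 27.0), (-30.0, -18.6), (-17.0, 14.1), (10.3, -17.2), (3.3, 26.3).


x range: [-30, 26.2]
y range: [-28.3, 27]
Bounding box: (-30,-28.3) to (26.2,27)

(-30,-28.3) to (26.2,27)


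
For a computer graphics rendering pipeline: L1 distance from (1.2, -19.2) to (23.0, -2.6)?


|1.2-23| + |(-19.2)-(-2.6)| = 21.8 + 16.6 = 38.4

38.4


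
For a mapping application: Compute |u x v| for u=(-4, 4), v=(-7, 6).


|u x v| = |(-4)*6 - 4*(-7)|
= |(-24) - (-28)| = 4

4


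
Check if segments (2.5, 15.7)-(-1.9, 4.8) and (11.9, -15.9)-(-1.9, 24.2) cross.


Cross products: d1=-59.14, d2=267.72, d3=241.5, d4=-85.36
d1*d2 < 0 and d3*d4 < 0? yes

Yes, they intersect


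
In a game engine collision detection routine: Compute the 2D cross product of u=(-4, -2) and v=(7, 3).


u x v = u_x*v_y - u_y*v_x = (-4)*3 - (-2)*7
= (-12) - (-14) = 2

2


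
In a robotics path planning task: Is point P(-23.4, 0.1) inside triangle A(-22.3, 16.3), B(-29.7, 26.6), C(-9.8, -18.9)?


Cross products: AB x AP = 131.21, BC x BP = -240.7, CA x CP = 241.22
All same sign? no

No, outside


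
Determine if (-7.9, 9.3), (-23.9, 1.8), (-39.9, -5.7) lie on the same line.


Cross product: ((-23.9)-(-7.9))*((-5.7)-9.3) - (1.8-9.3)*((-39.9)-(-7.9))
= 0

Yes, collinear


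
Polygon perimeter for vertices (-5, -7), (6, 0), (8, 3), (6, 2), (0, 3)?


Sides: (-5, -7)->(6, 0): sqrt(170) = 13.038405, (6, 0)->(8, 3): sqrt(13) = 3.605551, (8, 3)->(6, 2): sqrt(5) = 2.236068, (6, 2)->(0, 3): sqrt(37) = 6.082763, (0, 3)->(-5, -7): sqrt(125) = 11.18034
Sum = 36.143127
Perimeter = 36.1431

36.1431


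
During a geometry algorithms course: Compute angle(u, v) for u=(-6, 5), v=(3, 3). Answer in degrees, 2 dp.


u.v = -3, |u| = sqrt(61) = 7.8102, |v| = sqrt(18) = 4.2426
cos(theta) = u.v/(|u||v|) = -3/sqrt(1098) = -0.090536
theta = acos(-0.090536) = 95.19 degrees

95.19 degrees


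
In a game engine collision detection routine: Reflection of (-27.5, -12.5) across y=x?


Reflection over y=x: (x,y) -> (y,x)
(-27.5, -12.5) -> (-12.5, -27.5)

(-12.5, -27.5)


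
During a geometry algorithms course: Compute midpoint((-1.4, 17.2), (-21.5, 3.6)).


M = (((-1.4)+(-21.5))/2, (17.2+3.6)/2)
= (-11.45, 10.4)

(-11.45, 10.4)


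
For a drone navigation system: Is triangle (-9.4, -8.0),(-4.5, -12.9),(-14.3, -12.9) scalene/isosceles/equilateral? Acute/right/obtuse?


Side lengths squared: AB^2=48.02, BC^2=96.04, CA^2=48.02
Sorted: [48.02, 48.02, 96.04]
By sides: Isosceles, By angles: Right

Isosceles, Right


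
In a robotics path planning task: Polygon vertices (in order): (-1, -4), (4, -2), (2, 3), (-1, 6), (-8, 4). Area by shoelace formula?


Shoelace sum: ((-1)*(-2) - 4*(-4)) + (4*3 - 2*(-2)) + (2*6 - (-1)*3) + ((-1)*4 - (-8)*6) + ((-8)*(-4) - (-1)*4)
= 129
Area = |129|/2 = 64.5

64.5


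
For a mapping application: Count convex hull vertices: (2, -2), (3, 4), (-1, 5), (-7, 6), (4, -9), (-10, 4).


Convex hull vertices (CCW): (-10, 4), (4, -9), (3, 4), (-1, 5), (-7, 6)
Count = 5

5


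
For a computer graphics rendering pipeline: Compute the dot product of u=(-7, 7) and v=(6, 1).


u . v = u_x*v_x + u_y*v_y = (-7)*6 + 7*1
= (-42) + 7 = -35

-35


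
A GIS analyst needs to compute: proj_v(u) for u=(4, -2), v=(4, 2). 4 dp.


u.v = 12, |v| = sqrt(20) = 4.4721
Scalar projection = u.v / |v| = 12 / sqrt(20) = 2.6833

2.6833


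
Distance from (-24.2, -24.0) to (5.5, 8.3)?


dx=29.7, dy=32.3
d^2 = 29.7^2 + 32.3^2 = 1925.38
d = sqrt(1925.38) = 43.8792

43.8792


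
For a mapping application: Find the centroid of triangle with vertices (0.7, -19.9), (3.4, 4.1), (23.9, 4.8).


Centroid = ((x_A+x_B+x_C)/3, (y_A+y_B+y_C)/3)
= ((0.7+3.4+23.9)/3, ((-19.9)+4.1+4.8)/3)
= (9.3333, -3.6667)

(9.3333, -3.6667)


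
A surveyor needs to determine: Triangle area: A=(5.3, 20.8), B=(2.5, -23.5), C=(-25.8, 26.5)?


Area = |x_A(y_B-y_C) + x_B(y_C-y_A) + x_C(y_A-y_B)|/2
= |(-265) + 14.25 + (-1142.94)|/2
= 1393.69/2 = 696.845

696.845


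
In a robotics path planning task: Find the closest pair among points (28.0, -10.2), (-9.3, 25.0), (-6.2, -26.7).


d(P0,P1) = 51.2867, d(P0,P2) = 37.9722, d(P1,P2) = 51.7929
Closest: P0 and P2

Closest pair: (28.0, -10.2) and (-6.2, -26.7), distance = 37.9722


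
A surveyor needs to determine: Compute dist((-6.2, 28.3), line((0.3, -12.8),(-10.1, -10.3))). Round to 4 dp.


|cross product| = 411.19
|line direction| = sqrt(114.41) = 10.6963
Distance = 411.19/sqrt(114.41) = 38.4424

38.4424


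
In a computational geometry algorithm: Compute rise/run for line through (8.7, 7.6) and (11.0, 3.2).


slope = (y2-y1)/(x2-x1) = (3.2-7.6)/(11-8.7) = (-4.4)/2.3 = -1.913

-1.913


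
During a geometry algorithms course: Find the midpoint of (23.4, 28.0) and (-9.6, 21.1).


M = ((23.4+(-9.6))/2, (28+21.1)/2)
= (6.9, 24.55)

(6.9, 24.55)


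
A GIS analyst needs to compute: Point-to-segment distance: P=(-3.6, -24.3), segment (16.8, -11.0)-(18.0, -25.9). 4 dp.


Project P onto AB: t = 0.7773 (clamped to [0,1])
Closest point on segment: (17.7328, -22.5819)
Distance: 21.4018

21.4018


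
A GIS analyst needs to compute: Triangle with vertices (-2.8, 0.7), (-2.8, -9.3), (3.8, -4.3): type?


Side lengths squared: AB^2=100, BC^2=68.56, CA^2=68.56
Sorted: [68.56, 68.56, 100]
By sides: Isosceles, By angles: Acute

Isosceles, Acute
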